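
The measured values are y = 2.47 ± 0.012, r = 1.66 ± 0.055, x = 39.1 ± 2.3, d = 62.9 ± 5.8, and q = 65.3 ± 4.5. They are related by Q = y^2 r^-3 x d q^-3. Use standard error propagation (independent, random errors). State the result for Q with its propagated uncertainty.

Since Q is a product/quotient, work with relative uncertainties:
  (2·δy/y)² = (2×0.00486)² = 9.44e-05;  (-3·δr/r)² = (-3×0.0331)² = 0.00988;  (1·δx/x)² = (1×0.0588)² = 0.00346;  (1·δd/d)² = (1×0.0922)² = 0.00850;  (-3·δq/q)² = (-3×0.0689)² = 0.0427
δQ/Q = √(0.0647) = 0.254
Q = 0.0118, so δQ = 0.254 × 0.0118 = 0.00300.

0.0118 ± 0.00300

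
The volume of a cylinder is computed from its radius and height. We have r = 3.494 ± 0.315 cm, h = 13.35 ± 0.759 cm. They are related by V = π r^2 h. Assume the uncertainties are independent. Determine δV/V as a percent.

18.9%

Each factor contributes (exponent × relative error)² to (δV/V)²:
  (2·δr/r)² = (2×0.0902)² = 0.0325;  (1·δh/h)² = (1×0.0569)² = 0.00323
δV/V = √(0.0357) = 0.189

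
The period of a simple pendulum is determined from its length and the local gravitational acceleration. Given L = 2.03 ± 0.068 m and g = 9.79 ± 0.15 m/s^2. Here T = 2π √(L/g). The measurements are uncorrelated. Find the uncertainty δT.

Each factor contributes (exponent × relative error)² to (δT/T)²:
  (½·δL/L)² = (0.5×0.0335)² = 0.000281;  (−½·δg/g)² = (-0.5×0.0153)² = 5.87e-05
δT/T = √(0.000339) = 0.0184
T = 2.86 s, so δT = 0.0184 × 2.86 = 0.0527 s.

0.0527 s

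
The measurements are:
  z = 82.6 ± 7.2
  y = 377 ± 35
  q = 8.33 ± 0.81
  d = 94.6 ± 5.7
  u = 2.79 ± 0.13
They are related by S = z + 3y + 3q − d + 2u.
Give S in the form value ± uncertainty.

1150 ± 105

Sums and differences: (δS)² = Σ (cᵢ δxᵢ)².
  (δz)² = 51.8;  (3·δy)² = 11000;  (3·δq)² = 5.90;  (δd)² = 32.5;  (2·δu)² = 0.0676
δS = √(11100) = 105
S = 1150.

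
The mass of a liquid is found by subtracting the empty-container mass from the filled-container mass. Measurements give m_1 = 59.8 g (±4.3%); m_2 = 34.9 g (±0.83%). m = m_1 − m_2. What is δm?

2.59 g

Each term contributes (cᵢ δxᵢ)² to (δm)²:
  (δm_1)² = 6.61;  (δm_2)² = 0.0839
δm = √(6.70) = 2.59 g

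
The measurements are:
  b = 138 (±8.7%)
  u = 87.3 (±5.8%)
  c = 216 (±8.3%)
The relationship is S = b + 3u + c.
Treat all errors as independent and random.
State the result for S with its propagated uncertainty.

616 ± 26.4

Each term contributes (cᵢ δxᵢ)² to (δS)²:
  (δb)² = 144;  (3·δu)² = 231;  (δc)² = 321
δS = √(696) = 26.4
S = 616.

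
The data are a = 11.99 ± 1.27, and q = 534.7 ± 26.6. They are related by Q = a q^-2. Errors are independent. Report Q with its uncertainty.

Relative error in a monomial: (δQ/Q)² = Σ (nᵢ · δxᵢ/xᵢ)².
  (1·δa/a)² = (1×0.106)² = 0.0112;  (-2·δq/q)² = (-2×0.0497)² = 0.00990
δQ/Q = √(0.0211) = 0.145
Q = 4.194e-05, so δQ = 0.145 × 4.194e-05 = 6.09e-06.

(4.194 ± 0.609) × 10^-5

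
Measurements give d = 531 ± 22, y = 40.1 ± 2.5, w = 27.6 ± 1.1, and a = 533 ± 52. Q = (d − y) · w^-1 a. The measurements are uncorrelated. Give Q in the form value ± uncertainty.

Let u = d − y = 491. δu = √(δd² + δy²) = √(484 + 6.25) = 22.1, so δu/u = 0.0451.
Q is then a monomial in u, w, a:
δQ/Q = √((δu/u)² + (-1·δw/w)² + (1·δa/a)²) = √(0.00203 + 0.00159 + 0.00952) = 0.115
Q = 9480, so δQ = 0.115 × 9480 = 1090.

9480 ± 1090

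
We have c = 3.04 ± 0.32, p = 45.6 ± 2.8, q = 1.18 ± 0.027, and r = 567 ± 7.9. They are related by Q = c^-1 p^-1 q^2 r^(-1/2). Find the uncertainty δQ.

Each factor contributes (exponent × relative error)² to (δQ/Q)²:
  (-1·δc/c)² = (-1×0.105)² = 0.0111;  (-1·δp/p)² = (-1×0.0614)² = 0.00377;  (2·δq/q)² = (2×0.0229)² = 0.00209;  (−½·δr/r)² = (-0.5×0.0139)² = 4.85e-05
δQ/Q = √(0.0170) = 0.130
Q = 0.000422, so δQ = 0.130 × 0.000422 = 5.5e-05.

5.5e-05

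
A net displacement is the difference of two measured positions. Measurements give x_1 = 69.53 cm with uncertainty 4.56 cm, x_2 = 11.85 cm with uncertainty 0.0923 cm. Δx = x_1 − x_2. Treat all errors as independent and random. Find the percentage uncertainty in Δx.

Sums and differences: (δΔx)² = Σ (cᵢ δxᵢ)².
  (δx_1)² = 20.8;  (δx_2)² = 0.00852
δΔx = √(20.8) = 4.56 cm
Δx = 57.68 cm, so δΔx/Δx = 4.56/57.68 = 0.0791.

7.91%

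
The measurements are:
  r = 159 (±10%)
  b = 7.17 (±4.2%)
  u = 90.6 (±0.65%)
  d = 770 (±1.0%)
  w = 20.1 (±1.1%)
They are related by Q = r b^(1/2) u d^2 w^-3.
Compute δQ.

Q is a product of powers, so relative uncertainties combine in quadrature:
  (1·δr/r)² = (1×0.100)² = 0.0100;  (½·δb/b)² = (0.5×0.0420)² = 0.000441;  (1·δu/u)² = (1×0.00650)² = 4.23e-05;  (2·δd/d)² = (2×0.0100)² = 0.000400;  (-3·δw/w)² = (-3×0.0110)² = 0.00109
δQ/Q = √(0.0120) = 0.109
Q = 2.82e+06, so δQ = 0.109 × 2.82e+06 = 3.08e+05.

3.08e+05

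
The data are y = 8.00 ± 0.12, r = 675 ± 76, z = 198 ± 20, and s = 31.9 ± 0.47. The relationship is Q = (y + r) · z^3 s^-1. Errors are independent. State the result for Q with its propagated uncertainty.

(1.66 ± 0.537) × 10^8

Let u = y + r = 683. δu = √(δy² + δr²) = √(0.0144 + 5780) = 76.0, so δu/u = 0.111.
Q is then a monomial in u, z, s:
δQ/Q = √((δu/u)² + (3·δz/z)² + (-1·δs/s)²) = √(0.0124 + 0.0918 + 0.000217) = 0.323
Q = 1.66e+08, so δQ = 0.323 × 1.66e+08 = 5.37e+07.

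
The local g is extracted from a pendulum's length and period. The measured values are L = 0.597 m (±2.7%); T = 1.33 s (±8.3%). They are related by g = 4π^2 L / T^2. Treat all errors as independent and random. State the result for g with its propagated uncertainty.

13.3 ± 2.24 m/s^2

Relative error in a monomial: (δg/g)² = Σ (nᵢ · δxᵢ/xᵢ)².
  (1·δL/L)² = (1×0.0270)² = 0.000729;  (-2·δT/T)² = (-2×0.0830)² = 0.0276
δg/g = √(0.0283) = 0.168
g = 13.3 m/s^2, so δg = 0.168 × 13.3 = 2.24 m/s^2.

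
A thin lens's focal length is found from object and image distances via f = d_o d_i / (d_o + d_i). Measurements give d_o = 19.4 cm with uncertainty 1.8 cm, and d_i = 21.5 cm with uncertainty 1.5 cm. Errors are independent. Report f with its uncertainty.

10.2 ± 0.601 cm

∂f/∂d_o = (d_i/(d_o+d_i))² = 0.276;  ∂f/∂d_i = (d_o/(d_o+d_i))² = 0.225
δf = √((∂f/∂d_o · δd_o)² + (∂f/∂d_i · δd_i)²) = √(0.247 + 0.114) = 0.601 cm
f = 10.2 cm.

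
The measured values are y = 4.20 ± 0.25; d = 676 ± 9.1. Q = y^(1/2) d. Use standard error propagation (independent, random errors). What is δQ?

For a monomial Q ∝ y^(1/2), d, fractional errors add in quadrature:
  (½·δy/y)² = (0.5×0.0595)² = 0.000886;  (1·δd/d)² = (1×0.0135)² = 0.000181
δQ/Q = √(0.00107) = 0.0327
Q = 1390, so δQ = 0.0327 × 1390 = 45.3.

45.3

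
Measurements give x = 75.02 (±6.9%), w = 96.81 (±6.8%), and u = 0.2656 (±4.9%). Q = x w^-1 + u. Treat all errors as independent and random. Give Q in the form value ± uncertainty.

Let p = x·w^-1 = 0.7749. δp/p = √((1·δx/x)² + (-1·δw/w)²) = √(0.00476 + 0.00462) = 0.0969, so δp = 0.0751.
Q = p + u: δQ = √(δp² + δu²) = √(0.00564 + 0.000169) = 0.0762
Q = 1.041.

1.041 ± 0.0762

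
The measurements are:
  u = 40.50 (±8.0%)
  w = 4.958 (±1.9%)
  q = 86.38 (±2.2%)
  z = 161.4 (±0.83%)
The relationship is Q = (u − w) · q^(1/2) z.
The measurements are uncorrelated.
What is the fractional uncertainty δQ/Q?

Let h = u − w = 35.54. δh = √(δu² + δw²) = √(10.5 + 0.00887) = 3.24, so δh/h = 0.0912.
Q is then a monomial in h, q, z:
δQ/Q = √((δh/h)² + (½·δq/q)² + (1·δz/z)²) = √(0.00832 + 0.000121 + 6.89e-05) = 0.0922

0.0922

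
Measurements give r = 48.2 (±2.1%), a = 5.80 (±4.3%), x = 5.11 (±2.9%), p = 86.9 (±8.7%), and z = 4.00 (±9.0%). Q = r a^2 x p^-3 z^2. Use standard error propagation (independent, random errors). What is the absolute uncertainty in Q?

Since Q is a product/quotient, work with relative uncertainties:
  (1·δr/r)² = (1×0.0210)² = 0.000441;  (2·δa/a)² = (2×0.0430)² = 0.00740;  (1·δx/x)² = (1×0.0290)² = 0.000841;  (-3·δp/p)² = (-3×0.0870)² = 0.0681;  (2·δz/z)² = (2×0.0900)² = 0.0324
δQ/Q = √(0.109) = 0.330
Q = 0.202, so δQ = 0.330 × 0.202 = 0.0668.

0.0668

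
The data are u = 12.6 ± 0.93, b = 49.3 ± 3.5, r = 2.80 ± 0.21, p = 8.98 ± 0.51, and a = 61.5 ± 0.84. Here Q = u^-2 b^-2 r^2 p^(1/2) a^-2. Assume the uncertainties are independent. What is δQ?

4.14e-09

Products/powers → add relative errors in quadrature, weighted by exponent:
  (-2·δu/u)² = (-2×0.0738)² = 0.0218;  (-2·δb/b)² = (-2×0.0710)² = 0.0202;  (2·δr/r)² = (2×0.0750)² = 0.0225;  (½·δp/p)² = (0.5×0.0568)² = 0.000806;  (-2·δa/a)² = (-2×0.0137)² = 0.000746
δQ/Q = √(0.0660) = 0.257
Q = 1.61e-08, so δQ = 0.257 × 1.61e-08 = 4.14e-09.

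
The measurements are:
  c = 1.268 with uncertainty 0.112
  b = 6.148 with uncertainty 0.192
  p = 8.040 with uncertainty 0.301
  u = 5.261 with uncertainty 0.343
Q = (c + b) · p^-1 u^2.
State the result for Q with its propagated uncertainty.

Let w = c + b = 7.416. δw = √(δc² + δb²) = √(0.0125 + 0.0369) = 0.222, so δw/w = 0.0300.
Q is then a monomial in w, p, u:
δQ/Q = √((δw/w)² + (-1·δp/p)² + (2·δu/u)²) = √(0.000898 + 0.00140 + 0.0170) = 0.139
Q = 25.53, so δQ = 0.139 × 25.53 = 3.55.

25.53 ± 3.55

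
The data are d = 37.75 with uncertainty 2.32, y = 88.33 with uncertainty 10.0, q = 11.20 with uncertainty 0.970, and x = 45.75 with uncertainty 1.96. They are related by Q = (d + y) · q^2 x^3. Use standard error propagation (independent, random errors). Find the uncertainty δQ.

Let u = d + y = 126.1. δu = √(δd² + δy²) = √(5.38 + 100) = 10.3, so δu/u = 0.0814.
Q is then a monomial in u, q, x:
δQ/Q = √((δu/u)² + (2·δq/q)² + (3·δx/x)²) = √(0.00663 + 0.0300 + 0.0165) = 0.231
Q = 1.514e+09, so δQ = 0.231 × 1.514e+09 = 3.49e+08.

3.49e+08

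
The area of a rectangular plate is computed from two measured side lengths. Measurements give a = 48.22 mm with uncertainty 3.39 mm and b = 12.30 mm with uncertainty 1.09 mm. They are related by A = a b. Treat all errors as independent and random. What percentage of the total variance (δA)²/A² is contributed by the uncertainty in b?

61.4%

(δA/A)² = (1·δa/a)² + (1·δb/b)²
  a term: (1×0.0703)² = 0.00494
  b term: (1×0.0886)² = 0.00785
Total = 0.0128. Share from b = 0.00785/0.0128 = 0.614.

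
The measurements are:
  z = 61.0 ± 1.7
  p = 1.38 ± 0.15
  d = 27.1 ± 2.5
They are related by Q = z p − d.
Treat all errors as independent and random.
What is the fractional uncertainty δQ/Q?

0.171

Let w = z·p = 84.2. δw/w = √((1·δz/z)² + (1·δp/p)²) = √(0.000777 + 0.0118) = 0.112, so δw = 9.45.
Q = w − d: δQ = √(δw² + δd²) = √(89.2 + 6.25) = 9.77
Q = 57.1, so δQ/Q = 9.77/57.1 = 0.171.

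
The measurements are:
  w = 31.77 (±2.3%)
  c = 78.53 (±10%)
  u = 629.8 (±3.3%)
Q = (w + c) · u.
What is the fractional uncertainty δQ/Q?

Let h = w + c = 110.3. δh = √(δw² + δc²) = √(0.534 + 61.7) = 7.89, so δh/h = 0.0715.
Q is then a monomial in h, u:
δQ/Q = √((δh/h)² + (1·δu/u)²) = √(0.00511 + 0.00109) = 0.0788

0.0788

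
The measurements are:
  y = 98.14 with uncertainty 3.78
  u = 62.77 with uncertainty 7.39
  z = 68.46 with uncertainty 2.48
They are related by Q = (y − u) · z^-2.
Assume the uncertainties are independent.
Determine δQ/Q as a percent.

24.6%

Let w = y − u = 35.37. δw = √(δy² + δu²) = √(14.3 + 54.6) = 8.30, so δw/w = 0.235.
Q is then a monomial in w, z:
δQ/Q = √((δw/w)² + (-2·δz/z)²) = √(0.0551 + 0.00525) = 0.246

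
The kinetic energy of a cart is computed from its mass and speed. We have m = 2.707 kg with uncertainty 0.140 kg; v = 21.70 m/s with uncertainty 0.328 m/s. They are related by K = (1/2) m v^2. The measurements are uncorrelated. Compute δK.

38.2 J

Products/powers → add relative errors in quadrature, weighted by exponent:
  (1·δm/m)² = (1×0.0517)² = 0.00267;  (2·δv/v)² = (2×0.0151)² = 0.000914
δK/K = √(0.00359) = 0.0599
K = 637.3 J, so δK = 0.0599 × 637.3 = 38.2 J.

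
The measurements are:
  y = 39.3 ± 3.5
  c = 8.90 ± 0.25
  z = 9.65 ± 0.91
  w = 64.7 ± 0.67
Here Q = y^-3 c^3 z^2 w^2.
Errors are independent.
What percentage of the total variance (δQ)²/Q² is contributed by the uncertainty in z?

31.1%

(δQ/Q)² = (-3·δy/y)² + (3·δc/c)² + (2·δz/z)² + (2·δw/w)²
  y term: (-3×0.0891)² = 0.0714
  c term: (3×0.0281)² = 0.00710
  z term: (2×0.0943)² = 0.0356
  w term: (2×0.0104)² = 0.000429
Total = 0.114. Share from z = 0.0356/0.114 = 0.311.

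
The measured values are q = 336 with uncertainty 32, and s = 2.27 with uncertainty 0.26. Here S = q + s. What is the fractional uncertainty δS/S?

0.0946

Each term contributes (cᵢ δxᵢ)² to (δS)²:
  (δq)² = 1020;  (δs)² = 0.0676
δS = √(1020) = 32.0
S = 338, so δS/S = 32.0/338 = 0.0946.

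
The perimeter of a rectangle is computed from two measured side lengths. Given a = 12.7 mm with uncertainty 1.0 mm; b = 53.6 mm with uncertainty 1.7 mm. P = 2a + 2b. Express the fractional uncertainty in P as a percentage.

2.97%

Each term contributes (cᵢ δxᵢ)² to (δP)²:
  (2·δa)² = 4.00;  (2·δb)² = 11.6
δP = √(15.6) = 3.94 mm
P = 133 mm, so δP/P = 3.94/133 = 0.0297.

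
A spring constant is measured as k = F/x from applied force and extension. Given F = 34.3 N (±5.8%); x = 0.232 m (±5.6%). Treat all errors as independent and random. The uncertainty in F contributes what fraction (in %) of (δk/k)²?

51.8%

(δk/k)² = (1·δF/F)² + (-1·δx/x)²
  F term: (1×0.0580)² = 0.00336
  x term: (-1×0.0560)² = 0.00314
Total = 0.00650. Share from F = 0.00336/0.00650 = 0.518.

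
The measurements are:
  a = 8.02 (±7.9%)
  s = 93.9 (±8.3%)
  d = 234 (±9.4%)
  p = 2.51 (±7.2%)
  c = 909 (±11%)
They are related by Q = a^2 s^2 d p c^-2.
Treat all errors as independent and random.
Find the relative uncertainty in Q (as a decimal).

0.339

Since Q is a product/quotient, work with relative uncertainties:
  (2·δa/a)² = (2×0.0790)² = 0.0250;  (2·δs/s)² = (2×0.0830)² = 0.0276;  (1·δd/d)² = (1×0.0940)² = 0.00884;  (1·δp/p)² = (1×0.0720)² = 0.00518;  (-2·δc/c)² = (-2×0.110)² = 0.0484
δQ/Q = √(0.115) = 0.339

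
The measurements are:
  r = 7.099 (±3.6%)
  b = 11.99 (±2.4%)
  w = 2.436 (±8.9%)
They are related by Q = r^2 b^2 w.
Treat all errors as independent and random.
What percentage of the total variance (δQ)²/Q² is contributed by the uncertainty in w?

51.4%

(δQ/Q)² = (2·δr/r)² + (2·δb/b)² + (1·δw/w)²
  r term: (2×0.0360)² = 0.00518
  b term: (2×0.0240)² = 0.00230
  w term: (1×0.0890)² = 0.00792
Total = 0.0154. Share from w = 0.00792/0.0154 = 0.514.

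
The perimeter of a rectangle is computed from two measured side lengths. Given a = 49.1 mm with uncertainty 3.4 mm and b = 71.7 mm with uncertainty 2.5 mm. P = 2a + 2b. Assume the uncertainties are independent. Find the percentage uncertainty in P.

3.49%

Each term contributes (cᵢ δxᵢ)² to (δP)²:
  (2·δa)² = 46.2;  (2·δb)² = 25.0
δP = √(71.2) = 8.44 mm
P = 242 mm, so δP/P = 8.44/242 = 0.0349.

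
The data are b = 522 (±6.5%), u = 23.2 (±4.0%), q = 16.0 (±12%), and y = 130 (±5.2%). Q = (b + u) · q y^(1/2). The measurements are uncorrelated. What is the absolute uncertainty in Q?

13700

Let w = b + u = 545. δw = √(δb² + δu²) = √(1150 + 0.861) = 33.9, so δw/w = 0.0623.
Q is then a monomial in w, q, y:
δQ/Q = √((δw/w)² + (1·δq/q)² + (½·δy/y)²) = √(0.00388 + 0.0144 + 0.000676) = 0.138
Q = 99500, so δQ = 0.138 × 99500 = 13700.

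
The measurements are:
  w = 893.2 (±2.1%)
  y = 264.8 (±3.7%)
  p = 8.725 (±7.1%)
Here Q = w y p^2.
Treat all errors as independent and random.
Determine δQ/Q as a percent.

14.8%

Q is a product of powers, so relative uncertainties combine in quadrature:
  (1·δw/w)² = (1×0.0210)² = 0.000441;  (1·δy/y)² = (1×0.0370)² = 0.00137;  (2·δp/p)² = (2×0.0710)² = 0.0202
δQ/Q = √(0.0220) = 0.148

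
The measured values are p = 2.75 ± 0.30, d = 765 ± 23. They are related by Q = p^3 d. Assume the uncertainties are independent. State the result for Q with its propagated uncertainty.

15900 ± 5230

Since Q is a product/quotient, work with relative uncertainties:
  (3·δp/p)² = (3×0.109)² = 0.107;  (1·δd/d)² = (1×0.0301)² = 0.000904
δQ/Q = √(0.108) = 0.329
Q = 15900, so δQ = 0.329 × 15900 = 5230.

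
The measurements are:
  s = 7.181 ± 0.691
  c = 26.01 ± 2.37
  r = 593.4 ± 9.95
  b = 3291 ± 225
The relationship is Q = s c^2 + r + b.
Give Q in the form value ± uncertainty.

8742 ± 1030

Let p = s·c^2 = 4858. δp/p = √((1·δs/s)² + (2·δc/c)²) = √(0.00926 + 0.0332) = 0.206, so δp = 1000.
Q = p + r + b: δQ = √(δp² + δr² + δb²) = √(1e+06 + 99.0 + 50600) = 1030
Q = 8742.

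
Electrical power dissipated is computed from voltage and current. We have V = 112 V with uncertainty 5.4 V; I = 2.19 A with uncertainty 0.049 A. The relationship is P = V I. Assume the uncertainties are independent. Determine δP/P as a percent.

5.32%

Relative error in a monomial: (δP/P)² = Σ (nᵢ · δxᵢ/xᵢ)².
  (1·δV/V)² = (1×0.0482)² = 0.00232;  (1·δI/I)² = (1×0.0224)² = 0.000501
δP/P = √(0.00283) = 0.0532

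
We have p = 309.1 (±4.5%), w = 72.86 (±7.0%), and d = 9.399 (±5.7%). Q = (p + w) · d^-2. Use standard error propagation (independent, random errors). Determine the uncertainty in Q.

Let u = p + w = 382.0. δu = √(δp² + δw²) = √(193 + 26.0) = 14.8, so δu/u = 0.0388.
Q is then a monomial in u, d:
δQ/Q = √((δu/u)² + (-2·δd/d)²) = √(0.00150 + 0.0130) = 0.120
Q = 4.324, so δQ = 0.120 × 4.324 = 0.521.

0.521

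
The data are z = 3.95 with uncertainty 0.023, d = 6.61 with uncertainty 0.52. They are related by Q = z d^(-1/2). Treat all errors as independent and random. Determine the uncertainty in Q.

Products/powers → add relative errors in quadrature, weighted by exponent:
  (1·δz/z)² = (1×0.00582)² = 3.39e-05;  (−½·δd/d)² = (-0.5×0.0787)² = 0.00155
δQ/Q = √(0.00158) = 0.0398
Q = 1.54, so δQ = 0.0398 × 1.54 = 0.0611.

0.0611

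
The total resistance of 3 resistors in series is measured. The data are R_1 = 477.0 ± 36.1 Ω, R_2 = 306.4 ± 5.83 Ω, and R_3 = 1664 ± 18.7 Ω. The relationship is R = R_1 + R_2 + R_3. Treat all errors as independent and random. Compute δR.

For a sum/difference, combine absolute errors in quadrature:
  (δR_1)² = 1300;  (δR_2)² = 34.0;  (δR_3)² = 350
δR = √(1690) = 41.1 Ω

41.1 Ω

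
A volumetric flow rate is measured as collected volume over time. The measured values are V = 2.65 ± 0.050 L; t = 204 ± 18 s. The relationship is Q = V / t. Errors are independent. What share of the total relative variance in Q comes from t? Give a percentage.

(δQ/Q)² = (1·δV/V)² + (-1·δt/t)²
  V term: (1×0.0189)² = 0.000356
  t term: (-1×0.0882)² = 0.00779
Total = 0.00814. Share from t = 0.00779/0.00814 = 0.956.

95.6%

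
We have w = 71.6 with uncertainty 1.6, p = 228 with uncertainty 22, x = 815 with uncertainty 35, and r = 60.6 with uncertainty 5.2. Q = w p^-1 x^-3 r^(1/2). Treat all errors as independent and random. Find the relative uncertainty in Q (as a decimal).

0.168

Products/powers → add relative errors in quadrature, weighted by exponent:
  (1·δw/w)² = (1×0.0223)² = 0.000499;  (-1·δp/p)² = (-1×0.0965)² = 0.00931;  (-3·δx/x)² = (-3×0.0429)² = 0.0166;  (½·δr/r)² = (0.5×0.0858)² = 0.00184
δQ/Q = √(0.0282) = 0.168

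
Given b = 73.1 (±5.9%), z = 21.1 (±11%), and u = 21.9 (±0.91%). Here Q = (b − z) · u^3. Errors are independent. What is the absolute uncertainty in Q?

Let w = b − z = 52.0. δw = √(δb² + δz²) = √(18.6 + 5.39) = 4.90, so δw/w = 0.0942.
Q is then a monomial in w, u:
δQ/Q = √((δw/w)² + (3·δu/u)²) = √(0.00887 + 0.000745) = 0.0981
Q = 5.46e+05, so δQ = 0.0981 × 5.46e+05 = 53600.

53600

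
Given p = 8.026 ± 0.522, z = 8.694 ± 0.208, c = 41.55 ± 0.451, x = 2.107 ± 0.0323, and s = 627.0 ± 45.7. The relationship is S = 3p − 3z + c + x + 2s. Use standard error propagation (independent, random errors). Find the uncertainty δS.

91.4

Sums and differences: (δS)² = Σ (cᵢ δxᵢ)².
  (3·δp)² = 2.45;  (3·δz)² = 0.389;  (δc)² = 0.203;  (δx)² = 0.00104;  (2·δs)² = 8350
δS = √(8360) = 91.4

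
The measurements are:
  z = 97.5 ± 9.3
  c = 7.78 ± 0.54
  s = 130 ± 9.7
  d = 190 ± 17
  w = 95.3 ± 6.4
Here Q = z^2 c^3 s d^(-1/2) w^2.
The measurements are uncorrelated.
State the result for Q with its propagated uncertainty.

(3.83 ± 1.24) × 10^11

Products/powers → add relative errors in quadrature, weighted by exponent:
  (2·δz/z)² = (2×0.0954)² = 0.0364;  (3·δc/c)² = (3×0.0694)² = 0.0434;  (1·δs/s)² = (1×0.0746)² = 0.00557;  (−½·δd/d)² = (-0.5×0.0895)² = 0.00200;  (2·δw/w)² = (2×0.0672)² = 0.0180
δQ/Q = √(0.105) = 0.325
Q = 3.83e+11, so δQ = 0.325 × 3.83e+11 = 1.24e+11.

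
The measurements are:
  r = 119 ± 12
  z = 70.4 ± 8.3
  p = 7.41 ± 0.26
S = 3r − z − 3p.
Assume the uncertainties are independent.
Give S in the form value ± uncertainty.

264 ± 37.0

For a sum/difference, combine absolute errors in quadrature:
  (3·δr)² = 1300;  (δz)² = 68.9;  (3·δp)² = 0.608
δS = √(1370) = 37.0
S = 264.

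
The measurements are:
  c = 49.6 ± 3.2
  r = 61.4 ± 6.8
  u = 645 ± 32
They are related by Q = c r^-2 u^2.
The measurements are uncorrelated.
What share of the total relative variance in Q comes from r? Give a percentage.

77.8%

(δQ/Q)² = (1·δc/c)² + (-2·δr/r)² + (2·δu/u)²
  c term: (1×0.0645)² = 0.00416
  r term: (-2×0.111)² = 0.0491
  u term: (2×0.0496)² = 0.00985
Total = 0.0631. Share from r = 0.0491/0.0631 = 0.778.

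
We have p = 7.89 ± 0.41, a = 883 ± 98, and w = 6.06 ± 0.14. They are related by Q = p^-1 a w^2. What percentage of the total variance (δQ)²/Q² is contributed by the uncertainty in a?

71.8%

(δQ/Q)² = (-1·δp/p)² + (1·δa/a)² + (2·δw/w)²
  p term: (-1×0.0520)² = 0.00270
  a term: (1×0.111)² = 0.0123
  w term: (2×0.0231)² = 0.00213
Total = 0.0172. Share from a = 0.0123/0.0172 = 0.718.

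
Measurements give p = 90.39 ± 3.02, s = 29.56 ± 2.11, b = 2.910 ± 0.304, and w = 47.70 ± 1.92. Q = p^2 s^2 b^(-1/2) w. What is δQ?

Relative error in a monomial: (δQ/Q)² = Σ (nᵢ · δxᵢ/xᵢ)².
  (2·δp/p)² = (2×0.0334)² = 0.00447;  (2·δs/s)² = (2×0.0714)² = 0.0204;  (−½·δb/b)² = (-0.5×0.104)² = 0.00273;  (1·δw/w)² = (1×0.0403)² = 0.00162
δQ/Q = √(0.0292) = 0.171
Q = 1.996e+08, so δQ = 0.171 × 1.996e+08 = 3.41e+07.

3.41e+07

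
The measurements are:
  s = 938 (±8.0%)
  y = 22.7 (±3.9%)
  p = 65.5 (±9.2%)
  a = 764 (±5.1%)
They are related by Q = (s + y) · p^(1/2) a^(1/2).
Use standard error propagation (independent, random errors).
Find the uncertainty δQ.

20200

Let u = s + y = 961. δu = √(δs² + δy²) = √(5630 + 0.784) = 75.0, so δu/u = 0.0781.
Q is then a monomial in u, p, a:
δQ/Q = √((δu/u)² + (½·δp/p)² + (½·δa/a)²) = √(0.00610 + 0.00212 + 0.000650) = 0.0942
Q = 2.15e+05, so δQ = 0.0942 × 2.15e+05 = 20200.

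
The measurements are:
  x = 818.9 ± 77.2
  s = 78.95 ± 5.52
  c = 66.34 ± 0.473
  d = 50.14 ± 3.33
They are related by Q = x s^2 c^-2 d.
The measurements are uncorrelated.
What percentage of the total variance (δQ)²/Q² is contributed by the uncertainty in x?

(δQ/Q)² = (1·δx/x)² + (2·δs/s)² + (-2·δc/c)² + (1·δd/d)²
  x term: (1×0.0943)² = 0.00889
  s term: (2×0.0699)² = 0.0196
  c term: (-2×0.00713)² = 0.000203
  d term: (1×0.0664)² = 0.00441
Total = 0.0331. Share from x = 0.00889/0.0331 = 0.269.

26.9%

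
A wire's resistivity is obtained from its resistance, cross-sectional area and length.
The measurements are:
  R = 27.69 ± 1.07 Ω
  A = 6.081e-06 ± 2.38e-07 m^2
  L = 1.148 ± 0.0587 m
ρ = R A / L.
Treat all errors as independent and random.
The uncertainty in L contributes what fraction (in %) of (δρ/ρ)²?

46.4%

(δρ/ρ)² = (1·δR/R)² + (1·δA/A)² + (-1·δL/L)²
  R term: (1×0.0386)² = 0.00149
  A term: (1×0.0391)² = 0.00153
  L term: (-1×0.0511)² = 0.00261
Total = 0.00564. Share from L = 0.00261/0.00564 = 0.464.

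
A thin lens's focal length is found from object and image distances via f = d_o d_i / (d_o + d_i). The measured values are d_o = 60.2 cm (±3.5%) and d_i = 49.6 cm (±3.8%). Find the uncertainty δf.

0.711 cm

∂f/∂d_o = (d_i/(d_o+d_i))² = 0.204;  ∂f/∂d_i = (d_o/(d_o+d_i))² = 0.301
δf = √((∂f/∂d_o · δd_o)² + (∂f/∂d_i · δd_i)²) = √(0.185 + 0.321) = 0.711 cm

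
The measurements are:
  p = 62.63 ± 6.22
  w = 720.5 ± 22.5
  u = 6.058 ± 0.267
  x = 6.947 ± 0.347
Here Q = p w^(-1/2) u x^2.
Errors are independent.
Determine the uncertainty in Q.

Q is a product of powers, so relative uncertainties combine in quadrature:
  (1·δp/p)² = (1×0.0993)² = 0.00986;  (−½·δw/w)² = (-0.5×0.0312)² = 0.000244;  (1·δu/u)² = (1×0.0441)² = 0.00194;  (2·δx/x)² = (2×0.0499)² = 0.00998
δQ/Q = √(0.0220) = 0.148
Q = 682.2, so δQ = 0.148 × 682.2 = 101.

101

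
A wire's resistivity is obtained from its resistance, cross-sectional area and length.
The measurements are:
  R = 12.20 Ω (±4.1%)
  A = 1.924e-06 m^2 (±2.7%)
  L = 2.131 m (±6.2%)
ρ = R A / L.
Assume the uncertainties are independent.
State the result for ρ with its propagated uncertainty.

(1.101 ± 0.0871) × 10^-5 Ω·m

ρ is a product of powers, so relative uncertainties combine in quadrature:
  (1·δR/R)² = (1×0.0410)² = 0.00168;  (1·δA/A)² = (1×0.0270)² = 0.000729;  (-1·δL/L)² = (-1×0.0620)² = 0.00384
δρ/ρ = √(0.00625) = 0.0791
ρ = 1.101e-05 Ω·m, so δρ = 0.0791 × 1.101e-05 = 8.71e-07 Ω·m.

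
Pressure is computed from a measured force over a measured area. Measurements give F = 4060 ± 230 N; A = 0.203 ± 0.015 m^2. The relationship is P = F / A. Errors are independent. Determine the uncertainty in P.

Since P is a product/quotient, work with relative uncertainties:
  (1·δF/F)² = (1×0.0567)² = 0.00321;  (-1·δA/A)² = (-1×0.0739)² = 0.00546
δP/P = √(0.00867) = 0.0931
P = 20000 Pa, so δP = 0.0931 × 20000 = 1860 Pa.

1860 Pa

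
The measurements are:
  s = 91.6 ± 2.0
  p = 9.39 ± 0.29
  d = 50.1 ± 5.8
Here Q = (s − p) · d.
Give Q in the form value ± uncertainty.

Let u = s − p = 82.2. δu = √(δs² + δp²) = √(4.00 + 0.0841) = 2.02, so δu/u = 0.0246.
Q is then a monomial in u, d:
δQ/Q = √((δu/u)² + (1·δd/d)²) = √(0.000604 + 0.0134) = 0.118
Q = 4120, so δQ = 0.118 × 4120 = 487.

4120 ± 487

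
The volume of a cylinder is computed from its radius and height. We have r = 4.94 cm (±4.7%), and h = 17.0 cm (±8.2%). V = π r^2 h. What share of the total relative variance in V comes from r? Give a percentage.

(δV/V)² = (2·δr/r)² + (1·δh/h)²
  r term: (2×0.0470)² = 0.00884
  h term: (1×0.0820)² = 0.00672
Total = 0.0156. Share from r = 0.00884/0.0156 = 0.568.

56.8%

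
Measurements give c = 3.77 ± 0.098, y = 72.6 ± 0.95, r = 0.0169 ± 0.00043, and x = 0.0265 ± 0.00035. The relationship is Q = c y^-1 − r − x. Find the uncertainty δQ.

0.00161

Let p = c·y^-1 = 0.0519. δp/p = √((1·δc/c)² + (-1·δy/y)²) = √(0.000676 + 0.000171) = 0.0291, so δp = 0.00151.
Q = p − r − x: δQ = √(δp² + δr² + δx²) = √(2.28e-06 + 1.85e-07 + 1.22e-07) = 0.00161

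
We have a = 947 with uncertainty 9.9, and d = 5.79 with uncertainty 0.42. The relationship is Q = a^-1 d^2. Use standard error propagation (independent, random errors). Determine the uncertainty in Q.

Q is a product of powers, so relative uncertainties combine in quadrature:
  (-1·δa/a)² = (-1×0.0105)² = 0.000109;  (2·δd/d)² = (2×0.0725)² = 0.0210
δQ/Q = √(0.0212) = 0.145
Q = 0.0354, so δQ = 0.145 × 0.0354 = 0.00515.

0.00515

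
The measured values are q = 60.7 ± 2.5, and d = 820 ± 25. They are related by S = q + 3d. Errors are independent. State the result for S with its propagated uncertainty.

S is a linear combination, so absolute uncertainties add in quadrature:
  (δq)² = 6.25;  (3·δd)² = 5620
δS = √(5630) = 75.0
S = 2520.

2520 ± 75.0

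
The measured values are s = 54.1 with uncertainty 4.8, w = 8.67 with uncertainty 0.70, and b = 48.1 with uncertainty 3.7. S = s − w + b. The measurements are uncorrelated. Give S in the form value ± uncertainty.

Absolute uncertainties add in quadrature for a linear combination:
  (δs)² = 23.0;  (δw)² = 0.490;  (δb)² = 13.7
δS = √(37.2) = 6.10
S = 93.5.

93.5 ± 6.10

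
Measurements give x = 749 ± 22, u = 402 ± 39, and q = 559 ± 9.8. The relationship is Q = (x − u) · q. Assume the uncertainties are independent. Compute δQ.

25300

Let w = x − u = 347. δw = √(δx² + δu²) = √(484 + 1520) = 44.8, so δw/w = 0.129.
Q is then a monomial in w, q:
δQ/Q = √((δw/w)² + (1·δq/q)²) = √(0.0167 + 0.000307) = 0.130
Q = 1.94e+05, so δQ = 0.130 × 1.94e+05 = 25300.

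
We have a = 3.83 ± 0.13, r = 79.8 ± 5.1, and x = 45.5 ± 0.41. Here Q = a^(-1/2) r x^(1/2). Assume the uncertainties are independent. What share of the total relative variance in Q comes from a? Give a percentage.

6.56%

(δQ/Q)² = (−½·δa/a)² + (1·δr/r)² + (½·δx/x)²
  a term: (-0.5×0.0339)² = 0.000288
  r term: (1×0.0639)² = 0.00408
  x term: (0.5×0.00901)² = 2.03e-05
Total = 0.00439. Share from a = 0.000288/0.00439 = 0.0656.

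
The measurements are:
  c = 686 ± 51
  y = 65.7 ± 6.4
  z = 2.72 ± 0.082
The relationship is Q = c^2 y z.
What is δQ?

1.52e+07

Each factor contributes (exponent × relative error)² to (δQ/Q)²:
  (2·δc/c)² = (2×0.0743)² = 0.0221;  (1·δy/y)² = (1×0.0974)² = 0.00949;  (1·δz/z)² = (1×0.0301)² = 0.000909
δQ/Q = √(0.0325) = 0.180
Q = 8.41e+07, so δQ = 0.180 × 8.41e+07 = 1.52e+07.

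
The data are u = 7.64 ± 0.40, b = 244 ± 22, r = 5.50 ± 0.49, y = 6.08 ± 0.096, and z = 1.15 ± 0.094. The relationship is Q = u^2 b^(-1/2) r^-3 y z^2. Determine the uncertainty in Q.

0.0603

For a monomial Q ∝ u^2, b^(-1/2), r^-3, y, z^2, fractional errors add in quadrature:
  (2·δu/u)² = (2×0.0524)² = 0.0110;  (−½·δb/b)² = (-0.5×0.0902)² = 0.00203;  (-3·δr/r)² = (-3×0.0891)² = 0.0714;  (1·δy/y)² = (1×0.0158)² = 0.000249;  (2·δz/z)² = (2×0.0817)² = 0.0267
δQ/Q = √(0.111) = 0.334
Q = 0.181, so δQ = 0.334 × 0.181 = 0.0603.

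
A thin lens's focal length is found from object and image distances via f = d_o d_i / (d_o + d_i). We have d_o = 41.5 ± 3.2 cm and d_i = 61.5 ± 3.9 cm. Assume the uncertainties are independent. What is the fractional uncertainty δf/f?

∂f/∂d_o = (d_i/(d_o+d_i))² = 0.357;  ∂f/∂d_i = (d_o/(d_o+d_i))² = 0.162
δf = √((∂f/∂d_o · δd_o)² + (∂f/∂d_i · δd_i)²) = √(1.30 + 0.401) = 1.30 cm
f = 24.8 cm, so δf/f = 1.30/24.8 = 0.0527.

0.0527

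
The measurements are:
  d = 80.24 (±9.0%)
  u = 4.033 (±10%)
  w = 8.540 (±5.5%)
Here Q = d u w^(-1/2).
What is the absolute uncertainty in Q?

15.2

For a monomial Q ∝ d, u, w^(-1/2), fractional errors add in quadrature:
  (1·δd/d)² = (1×0.0900)² = 0.00810;  (1·δu/u)² = (1×0.100)² = 0.0100;  (−½·δw/w)² = (-0.5×0.0550)² = 0.000756
δQ/Q = √(0.0189) = 0.137
Q = 110.7, so δQ = 0.137 × 110.7 = 15.2.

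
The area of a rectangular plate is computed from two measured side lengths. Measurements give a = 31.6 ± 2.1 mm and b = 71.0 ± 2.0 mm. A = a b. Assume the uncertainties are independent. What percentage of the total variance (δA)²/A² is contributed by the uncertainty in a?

(δA/A)² = (1·δa/a)² + (1·δb/b)²
  a term: (1×0.0665)² = 0.00442
  b term: (1×0.0282)² = 0.000793
Total = 0.00521. Share from a = 0.00442/0.00521 = 0.848.

84.8%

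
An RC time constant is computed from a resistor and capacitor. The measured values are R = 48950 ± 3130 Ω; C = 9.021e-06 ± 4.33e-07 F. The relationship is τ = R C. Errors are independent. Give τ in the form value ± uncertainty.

0.4416 ± 0.0353 s

Since τ is a product/quotient, work with relative uncertainties:
  (1·δR/R)² = (1×0.0639)² = 0.00409;  (1·δC/C)² = (1×0.0480)² = 0.00230
δτ/τ = √(0.00639) = 0.0800
τ = 0.4416 s, so δτ = 0.0800 × 0.4416 = 0.0353 s.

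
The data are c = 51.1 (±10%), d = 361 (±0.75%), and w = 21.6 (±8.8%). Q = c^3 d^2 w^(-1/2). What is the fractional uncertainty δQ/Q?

0.304

Q is a product of powers, so relative uncertainties combine in quadrature:
  (3·δc/c)² = (3×0.100)² = 0.0900;  (2·δd/d)² = (2×0.00750)² = 0.000225;  (−½·δw/w)² = (-0.5×0.0880)² = 0.00194
δQ/Q = √(0.0922) = 0.304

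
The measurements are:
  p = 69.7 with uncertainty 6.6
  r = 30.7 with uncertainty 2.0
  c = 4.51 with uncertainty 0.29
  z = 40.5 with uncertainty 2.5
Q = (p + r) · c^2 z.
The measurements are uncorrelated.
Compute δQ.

13100

Let u = p + r = 100. δu = √(δp² + δr²) = √(43.6 + 4.00) = 6.90, so δu/u = 0.0687.
Q is then a monomial in u, c, z:
δQ/Q = √((δu/u)² + (2·δc/c)² + (1·δz/z)²) = √(0.00472 + 0.0165 + 0.00381) = 0.158
Q = 82700, so δQ = 0.158 × 82700 = 13100.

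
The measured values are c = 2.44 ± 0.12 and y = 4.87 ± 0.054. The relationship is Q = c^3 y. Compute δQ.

10.5

Q is a product of powers, so relative uncertainties combine in quadrature:
  (3·δc/c)² = (3×0.0492)² = 0.0218;  (1·δy/y)² = (1×0.0111)² = 0.000123
δQ/Q = √(0.0219) = 0.148
Q = 70.7, so δQ = 0.148 × 70.7 = 10.5.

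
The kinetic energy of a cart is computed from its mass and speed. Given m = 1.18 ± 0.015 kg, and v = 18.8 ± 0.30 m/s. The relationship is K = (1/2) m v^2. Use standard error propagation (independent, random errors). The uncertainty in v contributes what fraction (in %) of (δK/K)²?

(δK/K)² = (1·δm/m)² + (2·δv/v)²
  m term: (1×0.0127)² = 0.000162
  v term: (2×0.0160)² = 0.00102
Total = 0.00118. Share from v = 0.00102/0.00118 = 0.863.

86.3%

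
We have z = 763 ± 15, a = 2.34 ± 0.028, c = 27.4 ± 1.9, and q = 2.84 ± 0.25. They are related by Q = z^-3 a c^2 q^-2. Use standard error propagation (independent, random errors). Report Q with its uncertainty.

Relative error in a monomial: (δQ/Q)² = Σ (nᵢ · δxᵢ/xᵢ)².
  (-3·δz/z)² = (-3×0.0197)² = 0.00348;  (1·δa/a)² = (1×0.0120)² = 0.000143;  (2·δc/c)² = (2×0.0693)² = 0.0192;  (-2·δq/q)² = (-2×0.0880)² = 0.0310
δQ/Q = √(0.0539) = 0.232
Q = 4.9e-07, so δQ = 0.232 × 4.9e-07 = 1.14e-07.

(4.90 ± 1.14) × 10^-7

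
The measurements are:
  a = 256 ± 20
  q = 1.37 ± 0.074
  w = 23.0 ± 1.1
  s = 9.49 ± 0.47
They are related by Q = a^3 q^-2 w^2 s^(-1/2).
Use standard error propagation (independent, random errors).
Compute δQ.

Each factor contributes (exponent × relative error)² to (δQ/Q)²:
  (3·δa/a)² = (3×0.0781)² = 0.0549;  (-2·δq/q)² = (-2×0.0540)² = 0.0117;  (2·δw/w)² = (2×0.0478)² = 0.00915;  (−½·δs/s)² = (-0.5×0.0495)² = 0.000613
δQ/Q = √(0.0764) = 0.276
Q = 1.53e+09, so δQ = 0.276 × 1.53e+09 = 4.24e+08.

4.24e+08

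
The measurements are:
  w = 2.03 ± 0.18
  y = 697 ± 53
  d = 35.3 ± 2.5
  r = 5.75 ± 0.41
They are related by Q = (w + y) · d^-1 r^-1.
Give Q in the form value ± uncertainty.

3.44 ± 0.434

Let u = w + y = 699. δu = √(δw² + δy²) = √(0.0324 + 2810) = 53.0, so δu/u = 0.0758.
Q is then a monomial in u, d, r:
δQ/Q = √((δu/u)² + (-1·δd/d)² + (-1·δr/r)²) = √(0.00575 + 0.00502 + 0.00508) = 0.126
Q = 3.44, so δQ = 0.126 × 3.44 = 0.434.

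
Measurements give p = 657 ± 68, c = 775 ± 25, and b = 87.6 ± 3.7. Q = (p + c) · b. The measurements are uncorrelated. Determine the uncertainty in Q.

8270

Let u = p + c = 1430. δu = √(δp² + δc²) = √(4620 + 625) = 72.4, so δu/u = 0.0506.
Q is then a monomial in u, b:
δQ/Q = √((δu/u)² + (1·δb/b)²) = √(0.00256 + 0.00178) = 0.0659
Q = 1.25e+05, so δQ = 0.0659 × 1.25e+05 = 8270.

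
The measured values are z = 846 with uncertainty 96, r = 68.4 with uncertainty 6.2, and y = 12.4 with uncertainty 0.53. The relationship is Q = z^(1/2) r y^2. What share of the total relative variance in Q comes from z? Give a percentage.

(δQ/Q)² = (½·δz/z)² + (1·δr/r)² + (2·δy/y)²
  z term: (0.5×0.113)² = 0.00322
  r term: (1×0.0906)² = 0.00822
  y term: (2×0.0427)² = 0.00731
Total = 0.0187. Share from z = 0.00322/0.0187 = 0.172.

17.2%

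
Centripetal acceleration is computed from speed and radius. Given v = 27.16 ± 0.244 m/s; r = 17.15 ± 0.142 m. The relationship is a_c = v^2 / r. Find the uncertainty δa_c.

Each factor contributes (exponent × relative error)² to (δa_c/a_c)²:
  (2·δv/v)² = (2×0.00898)² = 0.000323;  (-1·δr/r)² = (-1×0.00828)² = 6.86e-05
δa_c/a_c = √(0.000391) = 0.0198
a_c = 43.01 m/s^2, so δa_c = 0.0198 × 43.01 = 0.851 m/s^2.

0.851 m/s^2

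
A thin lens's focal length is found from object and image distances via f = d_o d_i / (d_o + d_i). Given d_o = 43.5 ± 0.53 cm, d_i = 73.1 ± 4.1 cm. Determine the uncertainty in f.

0.607 cm

∂f/∂d_o = (d_i/(d_o+d_i))² = 0.393;  ∂f/∂d_i = (d_o/(d_o+d_i))² = 0.139
δf = √((∂f/∂d_o · δd_o)² + (∂f/∂d_i · δd_i)²) = √(0.0434 + 0.326) = 0.607 cm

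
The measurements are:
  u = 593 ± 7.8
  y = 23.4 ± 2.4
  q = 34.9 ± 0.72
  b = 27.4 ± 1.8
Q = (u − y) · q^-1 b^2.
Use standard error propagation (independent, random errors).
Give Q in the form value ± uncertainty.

Let w = u − y = 570. δw = √(δu² + δy²) = √(60.8 + 5.76) = 8.16, so δw/w = 0.0143.
Q is then a monomial in w, q, b:
δQ/Q = √((δw/w)² + (-1·δq/q)² + (2·δb/b)²) = √(0.000205 + 0.000426 + 0.0173) = 0.134
Q = 12300, so δQ = 0.134 × 12300 = 1640.

12300 ± 1640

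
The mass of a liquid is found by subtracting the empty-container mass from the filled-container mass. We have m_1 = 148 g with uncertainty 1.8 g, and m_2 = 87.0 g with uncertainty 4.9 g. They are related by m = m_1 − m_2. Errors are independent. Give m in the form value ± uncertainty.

For a sum/difference, combine absolute errors in quadrature:
  (δm_1)² = 3.24;  (δm_2)² = 24.0
δm = √(27.3) = 5.22 g
m = 61.0 g.

61.0 ± 5.22 g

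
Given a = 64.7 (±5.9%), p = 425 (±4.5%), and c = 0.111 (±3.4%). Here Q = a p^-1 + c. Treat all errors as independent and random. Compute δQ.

0.0119

Let w = a·p^-1 = 0.152. δw/w = √((1·δa/a)² + (-1·δp/p)²) = √(0.00348 + 0.00202) = 0.0742, so δw = 0.0113.
Q = w + c: δQ = √(δw² + δc²) = √(0.000128 + 1.42e-05) = 0.0119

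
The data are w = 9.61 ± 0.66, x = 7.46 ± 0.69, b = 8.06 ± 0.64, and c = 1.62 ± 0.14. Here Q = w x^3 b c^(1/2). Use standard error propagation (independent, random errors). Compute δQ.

Since Q is a product/quotient, work with relative uncertainties:
  (1·δw/w)² = (1×0.0687)² = 0.00472;  (3·δx/x)² = (3×0.0925)² = 0.0770;  (1·δb/b)² = (1×0.0794)² = 0.00631;  (½·δc/c)² = (0.5×0.0864)² = 0.00187
δQ/Q = √(0.0899) = 0.300
Q = 40900, so δQ = 0.300 × 40900 = 12300.

12300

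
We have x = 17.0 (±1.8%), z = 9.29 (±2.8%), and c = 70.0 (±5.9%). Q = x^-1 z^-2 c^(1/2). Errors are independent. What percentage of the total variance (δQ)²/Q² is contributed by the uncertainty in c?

(δQ/Q)² = (-1·δx/x)² + (-2·δz/z)² + (½·δc/c)²
  x term: (-1×0.0180)² = 0.000324
  z term: (-2×0.0280)² = 0.00314
  c term: (0.5×0.0590)² = 0.000870
Total = 0.00433. Share from c = 0.000870/0.00433 = 0.201.

20.1%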